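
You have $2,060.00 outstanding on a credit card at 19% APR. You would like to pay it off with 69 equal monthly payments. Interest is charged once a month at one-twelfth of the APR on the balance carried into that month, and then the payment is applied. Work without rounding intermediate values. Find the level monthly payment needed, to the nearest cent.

Monthly rate r = 19%/12 = 1.58333% = 0.0158333.
Level-payment amortization: P = B₀·r / (1 − (1+r)^(−n)) = 2060.00·0.0158333 / (1 − 1.01583^(−69)).
Denominator 1 − (1+r)^(−69) = 0.661740276.
P = 32.6167 / 0.661740276 ≈ 49.29.

$49.29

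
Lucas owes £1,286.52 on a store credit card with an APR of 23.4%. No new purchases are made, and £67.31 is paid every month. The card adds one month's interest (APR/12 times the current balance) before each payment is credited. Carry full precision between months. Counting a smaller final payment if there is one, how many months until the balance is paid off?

Monthly rate r = 23.4%/12 = 1.95% = 0.0195.
Recurrence: B ← B·(1+r) − £67.31.
Month 1: interest £25.09; balance after payment £1,244.30.
Month 2: interest £24.26; balance after payment £1,201.25.
Closed form: n = −ln(1 − rB₀/P)/ln(1+r) = −ln(0.62729)/ln(1.0195) ≈ 24.148, so the balance reaches zero during payment 25.

25 months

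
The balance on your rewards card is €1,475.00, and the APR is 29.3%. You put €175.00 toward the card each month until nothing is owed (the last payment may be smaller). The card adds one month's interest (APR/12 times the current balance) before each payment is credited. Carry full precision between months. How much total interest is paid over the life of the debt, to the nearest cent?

Monthly rate r = 29.3%/12 = 2.44167% = 0.0244167.
Payoff takes n = ⌈−ln(1 − rB₀/P)/ln(1+r)⌉ = ⌈9.552⌉ = 10 payments; the last is €97.05.
Total paid = 9·€175.00 + €97.05 = €1,672.05.
Total interest = total paid − principal = €1,672.05 − €1,475.00 = €197.05.

€197.05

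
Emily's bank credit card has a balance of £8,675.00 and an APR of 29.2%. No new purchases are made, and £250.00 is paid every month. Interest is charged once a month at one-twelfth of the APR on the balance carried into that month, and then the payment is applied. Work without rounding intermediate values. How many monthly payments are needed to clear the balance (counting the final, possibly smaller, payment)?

Monthly rate r = 29.2%/12 = 2.43333% = 0.0243333.
Recurrence: B ← B·(1+r) − £250.00.
Month 1: interest £211.09; balance after payment £8,636.09.
Month 2: interest £210.14; balance after payment £8,596.24.
Closed form: n = −ln(1 − rB₀/P)/ln(1+r) = −ln(0.15563)/ln(1.02433) ≈ 77.375, so the balance reaches zero during payment 78.

78 payments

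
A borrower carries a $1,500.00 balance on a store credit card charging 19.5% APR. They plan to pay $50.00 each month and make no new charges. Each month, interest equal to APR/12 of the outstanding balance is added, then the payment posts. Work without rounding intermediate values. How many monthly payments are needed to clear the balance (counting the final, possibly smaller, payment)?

Monthly rate r = 19.5%/12 = 1.625% = 0.01625.
Recurrence: B ← B·(1+r) − $50.00.
Month 1: interest $24.38; balance after payment $1,474.38.
Month 2: interest $23.96; balance after payment $1,448.33.
Closed form: n = −ln(1 − rB₀/P)/ln(1+r) = −ln(0.5125)/ln(1.01625) ≈ 41.469, so the balance reaches zero during payment 42.

42 months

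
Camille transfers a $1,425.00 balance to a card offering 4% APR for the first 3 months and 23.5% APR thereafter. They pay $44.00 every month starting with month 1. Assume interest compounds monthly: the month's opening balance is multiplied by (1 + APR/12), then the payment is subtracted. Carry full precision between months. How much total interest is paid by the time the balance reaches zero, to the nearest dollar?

$684

Promo months 1–3 at r₀ = 4%/12 = 0.00333333; months 4+ at r₁ = 23.5%/12 = 0.0195833.
After month 3: iterate B ← B·(1+r₀) − $44.00 for 3 months → $1,306.86.
Then at r₁ with $44.00/mo: n₂ = −ln(1 − r₁·B/P)/ln(1+r₁) ≈ 44.93 → 45 more payments.
Total paid = 47·$44.00 + $41.09 = $2,109.09; interest = $2,109.09 − $1,425.00 = $684.09.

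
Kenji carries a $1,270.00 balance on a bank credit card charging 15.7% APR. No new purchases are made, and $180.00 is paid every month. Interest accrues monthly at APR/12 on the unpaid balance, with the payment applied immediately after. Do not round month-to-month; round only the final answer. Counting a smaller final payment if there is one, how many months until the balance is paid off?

8 payments

Monthly rate r = 15.7%/12 = 1.30833% = 0.0130833.
Recurrence: B ← B·(1+r) − $180.00.
Month 1: interest $16.62; balance after payment $1,106.62.
Month 2: interest $14.48; balance after payment $941.09.
Closed form: n = −ln(1 − rB₀/P)/ln(1+r) = −ln(0.90769)/ln(1.01308) ≈ 7.451, so the balance reaches zero during payment 8.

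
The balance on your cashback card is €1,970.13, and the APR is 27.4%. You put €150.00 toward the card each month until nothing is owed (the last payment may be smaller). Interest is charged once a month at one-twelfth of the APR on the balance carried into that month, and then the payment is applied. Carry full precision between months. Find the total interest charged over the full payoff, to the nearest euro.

Monthly rate r = 27.4%/12 = 2.28333% = 0.0228333.
Payoff takes n = ⌈−ln(1 − rB₀/P)/ln(1+r)⌉ = ⌈15.792⌉ = 16 payments; the last is €119.08.
Total paid = 15·€150.00 + €119.08 = €2,369.08.
Total interest = total paid − principal = €2,369.08 − €1,970.13 = €398.95.

€399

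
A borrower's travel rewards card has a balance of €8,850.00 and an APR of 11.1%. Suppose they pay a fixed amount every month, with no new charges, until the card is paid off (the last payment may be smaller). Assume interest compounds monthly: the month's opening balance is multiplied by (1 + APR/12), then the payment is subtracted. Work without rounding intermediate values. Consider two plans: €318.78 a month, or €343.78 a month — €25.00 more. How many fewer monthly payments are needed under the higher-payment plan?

Monthly rate r = 11.1%/12 = 0.925% = 0.00925.
At €318.78/mo: n = ⌈−ln(1 − rB₀/P)/ln(1+r)⌉ = 33 payments (last €74.69); total interest = total paid − €8,850.00 = €1,425.65.
At €343.78/mo: 30 payments (last €185.41); total interest €1,305.03.
Payments saved = 33 − 30 = 3.

3 fewer payments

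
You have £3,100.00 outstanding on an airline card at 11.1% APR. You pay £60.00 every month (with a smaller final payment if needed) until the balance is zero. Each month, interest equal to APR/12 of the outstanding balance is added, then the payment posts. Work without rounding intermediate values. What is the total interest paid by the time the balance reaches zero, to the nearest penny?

Monthly rate r = 11.1%/12 = 0.925% = 0.00925.
Payoff takes n = ⌈−ln(1 − rB₀/P)/ln(1+r)⌉ = ⌈70.587⌉ = 71 payments; the last is £35.28.
Total paid = 70·£60.00 + £35.28 = £4,235.28.
Total interest = total paid − principal = £4,235.28 − £3,100.00 = £1,135.28.

£1,135.28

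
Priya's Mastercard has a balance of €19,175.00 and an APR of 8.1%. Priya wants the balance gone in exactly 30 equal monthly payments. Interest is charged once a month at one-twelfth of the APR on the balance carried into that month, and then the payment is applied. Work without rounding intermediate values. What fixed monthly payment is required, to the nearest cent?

Monthly rate r = 8.1%/12 = 0.675% = 0.00675.
Level-payment amortization: P = B₀·r / (1 − (1+r)^(−n)) = 19175.00·0.00675 / (1 − 1.00675^(−30)).
Denominator 1 − (1+r)^(−30) = 0.182757673.
P = 129.431 / 0.182757673 ≈ 708.21.

€708.21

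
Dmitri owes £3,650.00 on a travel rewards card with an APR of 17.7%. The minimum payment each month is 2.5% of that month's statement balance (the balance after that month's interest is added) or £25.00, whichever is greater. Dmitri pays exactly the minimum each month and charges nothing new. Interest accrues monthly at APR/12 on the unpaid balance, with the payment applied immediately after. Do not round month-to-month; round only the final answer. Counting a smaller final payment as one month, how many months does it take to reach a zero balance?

183 months

Monthly rate r = 17.7%/12 = 1.475% = 0.01475.
While 2.5% of the post-interest balance exceeds £25.00, each month B ← (B·(1+r))·(1 − 0.025), i.e. B shrinks by the factor (1+r)·0.975 = 0.98938.
This holds for months 1–123. Entering month 124 the balance is £981.80; 2.5% of the post-interest balance is now below £25.00, so the flat £25.00 minimum applies from here.
From month 124 a fixed £25.00 at rate r clears £981.80 in 60 more payments. Total: 123 + 60 = 183 months.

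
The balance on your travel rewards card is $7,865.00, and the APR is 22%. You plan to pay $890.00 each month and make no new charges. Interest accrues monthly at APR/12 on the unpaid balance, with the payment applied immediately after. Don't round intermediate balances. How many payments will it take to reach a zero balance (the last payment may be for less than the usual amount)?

Monthly rate r = 22%/12 = 1.83333% = 0.0183333.
Recurrence: B ← B·(1+r) − $890.00.
Month 1: interest $144.19; balance after payment $7,119.19.
Month 2: interest $130.52; balance after payment $6,359.71.
Closed form: n = −ln(1 − rB₀/P)/ln(1+r) = −ln(0.83799)/ln(1.01833) ≈ 9.729, so the balance reaches zero during payment 10.

10 payments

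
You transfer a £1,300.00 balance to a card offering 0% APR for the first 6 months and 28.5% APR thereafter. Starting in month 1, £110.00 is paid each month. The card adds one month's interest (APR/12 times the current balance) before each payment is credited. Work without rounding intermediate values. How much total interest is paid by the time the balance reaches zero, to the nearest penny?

£57.20

Promo months 1–6 at r₀ = 0%/12 = 0; months 7+ at r₁ = 28.5%/12 = 0.02375.
After month 6 (no interest yet): B = £1,300.00 − 6·£110.00 = £640.00.
Then at r₁ with £110.00/mo: n₂ = −ln(1 − r₁·B/P)/ln(1+r₁) ≈ 6.34 → 7 more payments.
Total paid = 12·£110.00 + £37.20 = £1,357.20; interest = £1,357.20 − £1,300.00 = £57.20.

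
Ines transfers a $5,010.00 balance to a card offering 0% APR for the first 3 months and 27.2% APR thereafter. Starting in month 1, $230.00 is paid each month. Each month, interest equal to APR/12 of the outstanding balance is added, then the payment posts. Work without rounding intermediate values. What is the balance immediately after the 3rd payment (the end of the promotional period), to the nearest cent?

$4,320.00

Promo months 1–3 at r₀ = 0%/12 = 0; months 4+ at r₁ = 27.2%/12 = 0.0226667.
After month 3 (no interest yet): B = $5,010.00 − 3·$230.00 = $4,320.00.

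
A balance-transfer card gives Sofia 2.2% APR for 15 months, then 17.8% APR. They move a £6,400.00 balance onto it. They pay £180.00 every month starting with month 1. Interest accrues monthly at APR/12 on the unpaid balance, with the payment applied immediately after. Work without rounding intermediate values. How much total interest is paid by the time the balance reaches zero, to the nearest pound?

Promo months 1–15 at r₀ = 2.2%/12 = 0.00183333; months 16+ at r₁ = 17.8%/12 = 0.0148333.
After month 15: iterate B ← B·(1+r₀) − £180.00 for 15 months → £3,843.35.
Then at r₁ with £180.00/mo: n₂ = −ln(1 − r₁·B/P)/ln(1+r₁) ≈ 25.87 → 26 more payments.
Total paid = 40·£180.00 + £155.91 = £7,355.91; interest = £7,355.91 − £6,400.00 = £955.91.

£956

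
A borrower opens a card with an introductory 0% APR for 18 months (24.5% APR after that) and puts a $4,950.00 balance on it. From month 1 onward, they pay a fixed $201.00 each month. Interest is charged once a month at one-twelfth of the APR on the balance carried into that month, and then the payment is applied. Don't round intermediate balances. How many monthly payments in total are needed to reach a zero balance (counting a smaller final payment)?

26 payments

Promo months 1–18 at r₀ = 0%/12 = 0; months 19+ at r₁ = 24.5%/12 = 0.0204167.
After month 18 (no interest yet): B = $4,950.00 − 18·$201.00 = $1,332.00.
Then at r₁ with $201.00/mo: n₂ = −ln(1 − r₁·B/P)/ln(1+r₁) ≈ 7.19 → 8 more payments.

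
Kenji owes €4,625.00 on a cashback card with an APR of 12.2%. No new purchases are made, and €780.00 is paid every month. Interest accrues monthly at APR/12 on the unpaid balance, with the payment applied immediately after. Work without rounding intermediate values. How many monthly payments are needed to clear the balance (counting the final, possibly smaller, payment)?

Monthly rate r = 12.2%/12 = 1.01667% = 0.0101667.
Recurrence: B ← B·(1+r) − €780.00.
Month 1: interest €47.02; balance after payment €3,892.02.
Month 2: interest €39.57; balance after payment €3,151.59.
Closed form: n = −ln(1 − rB₀/P)/ln(1+r) = −ln(0.93972)/ln(1.01017) ≈ 6.147, so the balance reaches zero during payment 7.

7 payments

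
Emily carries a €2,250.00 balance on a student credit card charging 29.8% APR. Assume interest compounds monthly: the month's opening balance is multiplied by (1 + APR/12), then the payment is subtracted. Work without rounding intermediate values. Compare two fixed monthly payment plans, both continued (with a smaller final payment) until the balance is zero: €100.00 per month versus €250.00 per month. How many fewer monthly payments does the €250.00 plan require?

Monthly rate r = 29.8%/12 = 2.48333% = 0.0248333.
At €100.00/mo: n = ⌈−ln(1 − rB₀/P)/ln(1+r)⌉ = 34 payments (last €35.56); total interest = total paid − €2,250.00 = €1,085.56.
At €250.00/mo: 11 payments (last €78.71); total interest €328.71.
Payments saved = 34 − 11 = 23.

23 fewer payments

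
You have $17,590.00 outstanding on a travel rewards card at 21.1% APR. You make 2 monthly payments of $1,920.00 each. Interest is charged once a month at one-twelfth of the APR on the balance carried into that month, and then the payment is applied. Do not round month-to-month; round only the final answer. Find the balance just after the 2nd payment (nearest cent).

$14,340.26

Monthly rate r = 21.1%/12 = 1.75833% = 0.0175833.
Each month: B ← B·(1+r) − $1,920.00.
Month 1: interest $309.29; balance after payment $15,979.29.
Month 2: interest $280.97; balance after payment $14,340.26.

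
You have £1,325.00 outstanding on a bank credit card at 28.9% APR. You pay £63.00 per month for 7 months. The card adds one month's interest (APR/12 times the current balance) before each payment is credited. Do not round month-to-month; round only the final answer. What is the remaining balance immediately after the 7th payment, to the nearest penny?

£1,091.00

Monthly rate r = 28.9%/12 = 2.40833% = 0.0240833.
Each month: B ← B·(1+r) − £63.00.
Month 1: interest £31.91; balance after payment £1,293.91.
Month 2: interest £31.16; balance after payment £1,262.07.
Month 3: interest £30.39; balance after payment £1,229.47.
Month 4: interest £29.61; balance after payment £1,196.08.
Month 5: interest £28.81; balance after payment £1,161.88.
Month 6: interest £27.98; balance after payment £1,126.86.
Month 7: interest £27.14; balance after payment £1,091.00.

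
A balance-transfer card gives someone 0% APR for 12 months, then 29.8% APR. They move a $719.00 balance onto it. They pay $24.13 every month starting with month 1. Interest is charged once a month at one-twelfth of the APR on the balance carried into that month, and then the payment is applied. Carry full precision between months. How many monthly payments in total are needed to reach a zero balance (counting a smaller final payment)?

Promo months 1–12 at r₀ = 0%/12 = 0; months 13+ at r₁ = 29.8%/12 = 0.0248333.
After month 12 (no interest yet): B = $719.00 − 12·$24.13 = $429.44.
Then at r₁ with $24.13/mo: n₂ = −ln(1 − r₁·B/P)/ln(1+r₁) ≈ 23.78 → 24 more payments.

36 payments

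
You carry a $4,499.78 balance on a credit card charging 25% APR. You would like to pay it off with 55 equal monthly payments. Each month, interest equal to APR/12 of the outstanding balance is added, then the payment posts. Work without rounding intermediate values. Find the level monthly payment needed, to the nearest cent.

Monthly rate r = 25%/12 = 2.08333% = 0.0208333.
Level-payment amortization: P = B₀·r / (1 − (1+r)^(−n)) = 4499.78·0.0208333 / (1 − 1.02083^(−55)).
Denominator 1 − (1+r)^(−55) = 0.678275856.
P = 93.7454 / 0.678275856 ≈ 138.21.

$138.21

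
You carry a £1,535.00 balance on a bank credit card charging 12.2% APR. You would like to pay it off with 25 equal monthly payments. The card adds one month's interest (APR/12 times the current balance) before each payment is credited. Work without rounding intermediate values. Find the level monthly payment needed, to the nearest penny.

£69.84

Monthly rate r = 12.2%/12 = 1.01667% = 0.0101667.
Level-payment amortization: P = B₀·r / (1 − (1+r)^(−n)) = 1535.00·0.0101667 / (1 − 1.01017^(−25)).
Denominator 1 − (1+r)^(−25) = 0.223441533.
P = 15.6058 / 0.223441533 ≈ 69.84.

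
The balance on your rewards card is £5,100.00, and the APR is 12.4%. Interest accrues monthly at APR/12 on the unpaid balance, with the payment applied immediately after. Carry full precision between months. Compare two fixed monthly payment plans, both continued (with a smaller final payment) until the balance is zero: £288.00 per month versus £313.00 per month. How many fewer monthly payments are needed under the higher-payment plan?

2 fewer payments

Monthly rate r = 12.4%/12 = 1.03333% = 0.0103333.
At £288.00/mo: n = ⌈−ln(1 − rB₀/P)/ln(1+r)⌉ = 20 payments (last £190.08); total interest = total paid − £5,100.00 = £562.08.
At £313.00/mo: 18 payments (last £292.48); total interest £513.48.
Payments saved = 20 − 18 = 2.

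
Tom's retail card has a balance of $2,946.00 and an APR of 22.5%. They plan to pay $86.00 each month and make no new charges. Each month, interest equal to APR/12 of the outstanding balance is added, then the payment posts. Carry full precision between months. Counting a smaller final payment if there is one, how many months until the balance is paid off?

Monthly rate r = 22.5%/12 = 1.875% = 0.01875.
Recurrence: B ← B·(1+r) − $86.00.
Month 1: interest $55.24; balance after payment $2,915.24.
Month 2: interest $54.66; balance after payment $2,883.90.
Closed form: n = −ln(1 − rB₀/P)/ln(1+r) = −ln(0.3577)/ln(1.01875) ≈ 55.342, so the balance reaches zero during payment 56.

56 months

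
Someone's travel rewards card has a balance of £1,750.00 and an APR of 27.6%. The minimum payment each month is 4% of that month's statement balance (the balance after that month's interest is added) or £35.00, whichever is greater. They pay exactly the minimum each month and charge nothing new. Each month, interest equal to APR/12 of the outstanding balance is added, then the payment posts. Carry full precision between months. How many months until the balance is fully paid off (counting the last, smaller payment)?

Monthly rate r = 27.6%/12 = 2.3% = 0.023.
While 4% of the post-interest balance exceeds £35.00, each month B ← (B·(1+r))·(1 − 0.04), i.e. B shrinks by the factor (1+r)·0.96 = 0.98208.
This holds for months 1–40. Entering month 41 the balance is £849.01; 4% of the post-interest balance is now below £35.00, so the flat £35.00 minimum applies from here.
From month 41 a fixed £35.00 at rate r clears £849.01 in 36 more payments. Total: 40 + 36 = 76 months.

76 months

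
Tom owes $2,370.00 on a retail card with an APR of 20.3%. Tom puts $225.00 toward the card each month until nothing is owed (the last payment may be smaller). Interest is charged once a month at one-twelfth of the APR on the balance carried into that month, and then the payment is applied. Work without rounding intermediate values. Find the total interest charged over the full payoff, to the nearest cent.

Monthly rate r = 20.3%/12 = 1.69167% = 0.0169167.
Payoff takes n = ⌈−ln(1 − rB₀/P)/ln(1+r)⌉ = ⌈11.699⌉ = 12 payments; the last is $157.56.
Total paid = 11·$225.00 + $157.56 = $2,632.56.
Total interest = total paid − principal = $2,632.56 − $2,370.00 = $262.56.

$262.56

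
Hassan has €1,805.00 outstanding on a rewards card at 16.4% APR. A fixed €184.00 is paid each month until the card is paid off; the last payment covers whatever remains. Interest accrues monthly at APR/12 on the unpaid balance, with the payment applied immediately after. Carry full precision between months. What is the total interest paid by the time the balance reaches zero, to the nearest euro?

Monthly rate r = 16.4%/12 = 1.36667% = 0.0136667.
Payoff takes n = ⌈−ln(1 − rB₀/P)/ln(1+r)⌉ = ⌈10.605⌉ = 11 payments; the last is €111.54.
Total paid = 10·€184.00 + €111.54 = €1,951.54.
Total interest = total paid − principal = €1,951.54 − €1,805.00 = €146.54.

€147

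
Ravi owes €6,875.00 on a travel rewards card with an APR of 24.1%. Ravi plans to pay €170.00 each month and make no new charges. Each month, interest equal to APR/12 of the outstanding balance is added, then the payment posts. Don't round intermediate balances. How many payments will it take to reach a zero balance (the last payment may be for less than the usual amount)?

Monthly rate r = 24.1%/12 = 2.00833% = 0.0200833.
Recurrence: B ← B·(1+r) − €170.00.
Month 1: interest €138.07; balance after payment €6,843.07.
Month 2: interest €137.43; balance after payment €6,810.50.
Closed form: n = −ln(1 − rB₀/P)/ln(1+r) = −ln(0.18781)/ln(1.02008) ≈ 84.104, so the balance reaches zero during payment 85.

85 months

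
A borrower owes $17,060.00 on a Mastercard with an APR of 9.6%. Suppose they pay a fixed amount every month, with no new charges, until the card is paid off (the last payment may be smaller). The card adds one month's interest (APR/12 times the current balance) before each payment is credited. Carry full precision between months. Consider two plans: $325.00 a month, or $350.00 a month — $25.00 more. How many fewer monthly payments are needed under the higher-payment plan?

6 fewer payments

Monthly rate r = 9.6%/12 = 0.8% = 0.008.
At $325.00/mo: n = ⌈−ln(1 − rB₀/P)/ln(1+r)⌉ = 69 payments (last $113.91); total interest = total paid − $17,060.00 = $5,153.91.
At $350.00/mo: 63 payments (last $7.77); total interest $4,647.77.
Payments saved = 69 − 63 = 6.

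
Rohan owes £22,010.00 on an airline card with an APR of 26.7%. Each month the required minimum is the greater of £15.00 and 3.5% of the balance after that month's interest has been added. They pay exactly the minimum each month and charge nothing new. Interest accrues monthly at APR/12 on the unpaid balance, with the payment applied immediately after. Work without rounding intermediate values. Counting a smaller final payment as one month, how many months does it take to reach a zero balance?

335 months

Monthly rate r = 26.7%/12 = 2.225% = 0.02225.
While 3.5% of the post-interest balance exceeds £15.00, each month B ← (B·(1+r))·(1 − 0.035), i.e. B shrinks by the factor (1+r)·0.965 = 0.98647.
This holds for months 1–291. Entering month 292 the balance is £418.01; 3.5% of the post-interest balance is now below £15.00, so the flat £15.00 minimum applies from here.
From month 292 a fixed £15.00 at rate r clears £418.01 in 44 more payments. Total: 291 + 44 = 335 months.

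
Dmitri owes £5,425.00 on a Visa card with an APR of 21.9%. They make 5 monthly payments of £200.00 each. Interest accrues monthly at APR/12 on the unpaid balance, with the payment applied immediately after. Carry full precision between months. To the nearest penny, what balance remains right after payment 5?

Monthly rate r = 21.9%/12 = 1.825% = 0.01825.
Each month: B ← B·(1+r) − £200.00.
Month 1: interest £99.01; balance after payment £5,324.01.
Month 2: interest £97.16; balance after payment £5,221.17.
Month 3: interest £95.29; balance after payment £5,116.46.
Month 4: interest £93.38; balance after payment £5,009.83.
Month 5: interest £91.43; balance after payment £4,901.26.

£4,901.26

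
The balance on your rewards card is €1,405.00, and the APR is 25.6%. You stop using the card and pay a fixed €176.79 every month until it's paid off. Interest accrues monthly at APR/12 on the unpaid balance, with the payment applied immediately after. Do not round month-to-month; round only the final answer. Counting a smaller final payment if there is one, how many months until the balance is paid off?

9 months

Monthly rate r = 25.6%/12 = 2.13333% = 0.0213333.
Recurrence: B ← B·(1+r) − €176.79.
Month 1: interest €29.97; balance after payment €1,258.18.
Month 2: interest €26.84; balance after payment €1,108.23.
Closed form: n = −ln(1 − rB₀/P)/ln(1+r) = −ln(0.83046)/ln(1.02133) ≈ 8.801, so the balance reaches zero during payment 9.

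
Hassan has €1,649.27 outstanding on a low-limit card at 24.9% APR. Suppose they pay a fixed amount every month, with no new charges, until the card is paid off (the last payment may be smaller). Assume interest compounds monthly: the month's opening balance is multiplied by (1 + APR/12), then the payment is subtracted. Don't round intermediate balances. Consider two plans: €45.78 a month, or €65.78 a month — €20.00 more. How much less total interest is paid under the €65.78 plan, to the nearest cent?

€715.68

Monthly rate r = 24.9%/12 = 2.075% = 0.02075.
At €45.78/mo: n = ⌈−ln(1 − rB₀/P)/ln(1+r)⌉ = 68 payments (last €1.07); total interest = total paid − €1,649.27 = €1,419.06.
At €65.78/mo: 36 payments (last €50.35); total interest €703.38.
Interest saved = €1,419.06 − €703.38 = €715.68.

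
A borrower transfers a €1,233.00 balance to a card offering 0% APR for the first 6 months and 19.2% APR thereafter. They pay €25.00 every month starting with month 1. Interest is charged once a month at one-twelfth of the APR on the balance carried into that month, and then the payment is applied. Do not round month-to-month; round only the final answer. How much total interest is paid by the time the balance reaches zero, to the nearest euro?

Promo months 1–6 at r₀ = 0%/12 = 0; months 7+ at r₁ = 19.2%/12 = 0.016.
After month 6 (no interest yet): B = €1,233.00 − 6·€25.00 = €1,083.00.
Then at r₁ with €25.00/mo: n₂ = −ln(1 − r₁·B/P)/ln(1+r₁) ≈ 74.42 → 75 more payments.
Total paid = 80·€25.00 + €10.55 = €2,010.55; interest = €2,010.55 − €1,233.00 = €777.55.

€778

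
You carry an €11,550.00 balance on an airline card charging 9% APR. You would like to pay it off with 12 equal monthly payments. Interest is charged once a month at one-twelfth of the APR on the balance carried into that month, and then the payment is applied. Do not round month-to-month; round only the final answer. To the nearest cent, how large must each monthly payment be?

€1,010.06

Monthly rate r = 9%/12 = 0.75% = 0.0075.
Level-payment amortization: P = B₀·r / (1 − (1+r)^(−n)) = 11550.00·0.0075 / (1 − 1.0075^(−12)).
Denominator 1 − (1+r)^(−12) = 0.085761845.
P = 86.625 / 0.085761845 ≈ 1010.06.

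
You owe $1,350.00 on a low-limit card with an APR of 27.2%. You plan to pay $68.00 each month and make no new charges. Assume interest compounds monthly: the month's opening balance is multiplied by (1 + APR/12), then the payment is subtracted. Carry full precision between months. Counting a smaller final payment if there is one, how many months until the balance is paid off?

27 months

Monthly rate r = 27.2%/12 = 2.26667% = 0.0226667.
Recurrence: B ← B·(1+r) − $68.00.
Month 1: interest $30.60; balance after payment $1,312.60.
Month 2: interest $29.75; balance after payment $1,274.35.
Closed form: n = −ln(1 − rB₀/P)/ln(1+r) = −ln(0.55)/ln(1.02267) ≈ 26.673, so the balance reaches zero during payment 27.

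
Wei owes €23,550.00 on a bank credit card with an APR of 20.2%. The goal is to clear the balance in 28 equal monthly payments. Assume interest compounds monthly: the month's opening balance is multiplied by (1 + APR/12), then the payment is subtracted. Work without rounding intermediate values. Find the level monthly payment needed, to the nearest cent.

€1,061.73

Monthly rate r = 20.2%/12 = 1.68333% = 0.0168333.
Level-payment amortization: P = B₀·r / (1 − (1+r)^(−n)) = 23550.00·0.0168333 / (1 − 1.01683^(−28)).
Denominator 1 − (1+r)^(−28) = 0.37337703.
P = 396.425 / 0.37337703 ≈ 1061.73.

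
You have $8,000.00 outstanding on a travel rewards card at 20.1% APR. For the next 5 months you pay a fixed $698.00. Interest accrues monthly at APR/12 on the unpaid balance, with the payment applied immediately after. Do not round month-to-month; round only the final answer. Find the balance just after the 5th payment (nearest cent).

Monthly rate r = 20.1%/12 = 1.675% = 0.01675.
Each month: B ← B·(1+r) − $698.00.
Month 1: interest $134.00; balance after payment $7,436.00.
Month 2: interest $124.55; balance after payment $6,862.55.
Month 3: interest $114.95; balance after payment $6,279.50.
Month 4: interest $105.18; balance after payment $5,686.68.
Month 5: interest $95.25; balance after payment $5,083.93.

$5,083.93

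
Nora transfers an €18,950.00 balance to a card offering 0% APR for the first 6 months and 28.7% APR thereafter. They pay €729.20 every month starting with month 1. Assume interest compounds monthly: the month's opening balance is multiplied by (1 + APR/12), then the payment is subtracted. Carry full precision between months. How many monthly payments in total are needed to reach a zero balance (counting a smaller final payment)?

34 payments

Promo months 1–6 at r₀ = 0%/12 = 0; months 7+ at r₁ = 28.7%/12 = 0.0239167.
After month 6 (no interest yet): B = €18,950.00 − 6·€729.20 = €14,574.80.
Then at r₁ with €729.20/mo: n₂ = −ln(1 − r₁·B/P)/ln(1+r₁) ≈ 27.51 → 28 more payments.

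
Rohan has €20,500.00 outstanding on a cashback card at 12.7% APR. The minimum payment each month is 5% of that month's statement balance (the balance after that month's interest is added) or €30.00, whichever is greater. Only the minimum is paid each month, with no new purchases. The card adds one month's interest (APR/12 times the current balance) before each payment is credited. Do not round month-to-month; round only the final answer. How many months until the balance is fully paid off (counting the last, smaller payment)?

110 months

Monthly rate r = 12.7%/12 = 1.05833% = 0.0105833.
While 5% of the post-interest balance exceeds €30.00, each month B ← (B·(1+r))·(1 − 0.05), i.e. B shrinks by the factor (1+r)·0.95 = 0.96005.
This holds for months 1–87. Entering month 88 the balance is €590.86; 5% of the post-interest balance is now below €30.00, so the flat €30.00 minimum applies from here.
From month 88 a fixed €30.00 at rate r clears €590.86 in 23 more payments. Total: 87 + 23 = 110 months.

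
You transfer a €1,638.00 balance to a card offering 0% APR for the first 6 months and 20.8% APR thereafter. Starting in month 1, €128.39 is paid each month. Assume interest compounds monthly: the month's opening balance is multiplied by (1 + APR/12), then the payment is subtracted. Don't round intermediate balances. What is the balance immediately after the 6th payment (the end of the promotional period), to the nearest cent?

Promo months 1–6 at r₀ = 0%/12 = 0; months 7+ at r₁ = 20.8%/12 = 0.0173333.
After month 6 (no interest yet): B = €1,638.00 − 6·€128.39 = €867.66.

€867.66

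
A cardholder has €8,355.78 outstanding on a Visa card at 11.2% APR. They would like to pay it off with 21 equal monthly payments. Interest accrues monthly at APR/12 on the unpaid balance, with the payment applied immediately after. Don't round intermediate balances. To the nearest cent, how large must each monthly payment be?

Monthly rate r = 11.2%/12 = 0.933333% = 0.00933333.
Level-payment amortization: P = B₀·r / (1 − (1+r)^(−n)) = 8355.78·0.00933333 / (1 − 1.00933^(−21)).
Denominator 1 − (1+r)^(−21) = 0.177240204.
P = 77.9873 / 0.177240204 ≈ 440.01.

€440.01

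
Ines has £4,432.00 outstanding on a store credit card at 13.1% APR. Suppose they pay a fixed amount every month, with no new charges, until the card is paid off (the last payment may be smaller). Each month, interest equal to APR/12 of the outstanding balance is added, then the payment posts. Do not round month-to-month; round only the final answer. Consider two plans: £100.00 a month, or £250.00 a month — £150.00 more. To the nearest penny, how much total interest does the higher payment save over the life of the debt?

Monthly rate r = 13.1%/12 = 1.09167% = 0.0109167.
At £100.00/mo: n = ⌈−ln(1 − rB₀/P)/ln(1+r)⌉ = 61 payments (last £90.88); total interest = total paid − £4,432.00 = £1,658.88.
At £250.00/mo: 20 payments (last £202.76); total interest £520.76.
Interest saved = £1,658.88 − £520.76 = £1,138.12.

£1,138.12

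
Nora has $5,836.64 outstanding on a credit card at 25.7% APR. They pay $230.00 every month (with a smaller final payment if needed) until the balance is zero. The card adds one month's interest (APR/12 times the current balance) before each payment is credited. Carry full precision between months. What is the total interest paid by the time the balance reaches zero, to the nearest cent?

$2,674.25

Monthly rate r = 25.7%/12 = 2.14167% = 0.0214167.
Payoff takes n = ⌈−ln(1 − rB₀/P)/ln(1+r)⌉ = ⌈37.004⌉ = 38 payments; the last is $0.89.
Total paid = 37·$230.00 + $0.89 = $8,510.89.
Total interest = total paid − principal = $8,510.89 − $5,836.64 = $2,674.25.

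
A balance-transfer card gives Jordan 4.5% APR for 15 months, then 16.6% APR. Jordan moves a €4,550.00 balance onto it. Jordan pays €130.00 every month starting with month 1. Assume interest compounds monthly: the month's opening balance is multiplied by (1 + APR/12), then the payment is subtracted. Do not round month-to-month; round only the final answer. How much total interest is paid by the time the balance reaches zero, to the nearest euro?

€763

Promo months 1–15 at r₀ = 4.5%/12 = 0.00375; months 16+ at r₁ = 16.6%/12 = 0.0138333.
After month 15: iterate B ← B·(1+r₀) − €130.00 for 15 months → €2,810.74.
Then at r₁ with €130.00/mo: n₂ = −ln(1 − r₁·B/P)/ln(1+r₁) ≈ 25.87 → 26 more payments.
Total paid = 40·€130.00 + €112.84 = €5,312.84; interest = €5,312.84 − €4,550.00 = €762.84.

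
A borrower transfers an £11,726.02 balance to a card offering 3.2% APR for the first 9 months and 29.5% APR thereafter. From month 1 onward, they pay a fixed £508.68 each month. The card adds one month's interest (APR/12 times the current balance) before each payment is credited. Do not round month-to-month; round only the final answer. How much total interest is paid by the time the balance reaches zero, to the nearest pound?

£2,097

Promo months 1–9 at r₀ = 3.2%/12 = 0.00266667; months 10+ at r₁ = 29.5%/12 = 0.0245833.
After month 9: iterate B ← B·(1+r₀) − £508.68 for 9 months → £7,383.21.
Then at r₁ with £508.68/mo: n₂ = −ln(1 − r₁·B/P)/ln(1+r₁) ≈ 18.17 → 19 more payments.
Total paid = 27·£508.68 + £88.26 = £13,822.62; interest = £13,822.62 − £11,726.02 = £2,096.60.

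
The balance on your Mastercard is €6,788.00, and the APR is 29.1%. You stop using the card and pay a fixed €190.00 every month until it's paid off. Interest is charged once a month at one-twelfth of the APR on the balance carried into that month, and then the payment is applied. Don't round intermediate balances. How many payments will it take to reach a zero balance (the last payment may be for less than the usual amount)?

Monthly rate r = 29.1%/12 = 2.425% = 0.02425.
Recurrence: B ← B·(1+r) − €190.00.
Month 1: interest €164.61; balance after payment €6,762.61.
Month 2: interest €163.99; balance after payment €6,736.60.
Closed form: n = −ln(1 − rB₀/P)/ln(1+r) = −ln(0.13364)/ln(1.02425) ≈ 83.997, so the balance reaches zero during payment 84.

84 payments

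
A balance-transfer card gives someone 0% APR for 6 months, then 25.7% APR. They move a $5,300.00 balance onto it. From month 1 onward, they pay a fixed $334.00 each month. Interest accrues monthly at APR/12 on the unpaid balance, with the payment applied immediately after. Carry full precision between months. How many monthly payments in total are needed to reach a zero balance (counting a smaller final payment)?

18 payments

Promo months 1–6 at r₀ = 0%/12 = 0; months 7+ at r₁ = 25.7%/12 = 0.0214167.
After month 6 (no interest yet): B = $5,300.00 − 6·$334.00 = $3,296.00.
Then at r₁ with $334.00/mo: n₂ = −ln(1 − r₁·B/P)/ln(1+r₁) ≈ 11.20 → 12 more payments.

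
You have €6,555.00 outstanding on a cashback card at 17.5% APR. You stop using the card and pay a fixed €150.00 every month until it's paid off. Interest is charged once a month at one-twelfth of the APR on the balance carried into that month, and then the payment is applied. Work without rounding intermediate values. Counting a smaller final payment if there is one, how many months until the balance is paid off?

71 payments

Monthly rate r = 17.5%/12 = 1.45833% = 0.0145833.
Recurrence: B ← B·(1+r) − €150.00.
Month 1: interest €95.59; balance after payment €6,500.59.
Month 2: interest €94.80; balance after payment €6,445.39.
Closed form: n = −ln(1 − rB₀/P)/ln(1+r) = −ln(0.36271)/ln(1.01458) ≈ 70.048, so the balance reaches zero during payment 71.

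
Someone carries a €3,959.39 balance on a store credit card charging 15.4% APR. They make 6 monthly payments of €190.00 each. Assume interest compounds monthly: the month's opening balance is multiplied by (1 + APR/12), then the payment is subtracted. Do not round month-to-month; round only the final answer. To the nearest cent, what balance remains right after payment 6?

Monthly rate r = 15.4%/12 = 1.28333% = 0.0128333.
Each month: B ← B·(1+r) − €190.00.
Month 1: interest €50.81; balance after payment €3,820.20.
Month 2: interest €49.03; balance after payment €3,679.23.
Month 3: interest €47.22; balance after payment €3,536.44.
Month 4: interest €45.38; balance after payment €3,391.83.
Month 5: interest €43.53; balance after payment €3,245.36.
Month 6: interest €41.65; balance after payment €3,097.01.

€3,097.01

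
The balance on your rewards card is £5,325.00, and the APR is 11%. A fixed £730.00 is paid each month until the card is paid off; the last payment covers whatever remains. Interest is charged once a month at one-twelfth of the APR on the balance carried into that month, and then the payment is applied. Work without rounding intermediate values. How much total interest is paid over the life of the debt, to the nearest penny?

Monthly rate r = 11%/12 = 0.916667% = 0.00916667.
Payoff takes n = ⌈−ln(1 − rB₀/P)/ln(1+r)⌉ = ⌈7.584⌉ = 8 payments; the last is £427.42.
Total paid = 7·£730.00 + £427.42 = £5,537.42.
Total interest = total paid − principal = £5,537.42 − £5,325.00 = £212.42.

£212.42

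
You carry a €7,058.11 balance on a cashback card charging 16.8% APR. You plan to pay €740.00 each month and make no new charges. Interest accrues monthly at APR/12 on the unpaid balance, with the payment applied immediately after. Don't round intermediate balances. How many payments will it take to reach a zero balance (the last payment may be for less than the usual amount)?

Monthly rate r = 16.8%/12 = 1.4% = 0.014.
Recurrence: B ← B·(1+r) − €740.00.
Month 1: interest €98.81; balance after payment €6,416.92.
Month 2: interest €89.84; balance after payment €5,766.76.
Closed form: n = −ln(1 − rB₀/P)/ln(1+r) = −ln(0.86647)/ln(1.014) ≈ 10.309, so the balance reaches zero during payment 11.

11 payments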